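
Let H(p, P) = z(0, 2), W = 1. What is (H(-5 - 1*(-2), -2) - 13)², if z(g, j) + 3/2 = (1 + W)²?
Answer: 441/4 ≈ 110.25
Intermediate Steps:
z(g, j) = 5/2 (z(g, j) = -3/2 + (1 + 1)² = -3/2 + 2² = -3/2 + 4 = 5/2)
H(p, P) = 5/2
(H(-5 - 1*(-2), -2) - 13)² = (5/2 - 13)² = (-21/2)² = 441/4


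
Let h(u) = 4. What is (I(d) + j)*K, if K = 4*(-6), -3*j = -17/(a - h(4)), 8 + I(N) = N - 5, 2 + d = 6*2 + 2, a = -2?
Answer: 140/3 ≈ 46.667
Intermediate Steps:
d = 12 (d = -2 + (6*2 + 2) = -2 + (12 + 2) = -2 + 14 = 12)
I(N) = -13 + N (I(N) = -8 + (N - 5) = -8 + (-5 + N) = -13 + N)
j = -17/18 (j = -(-17)/(3*(-2 - 1*4)) = -(-17)/(3*(-2 - 4)) = -(-17)/(3*(-6)) = -(-17)*(-1)/(3*6) = -⅓*17/6 = -17/18 ≈ -0.94444)
K = -24
(I(d) + j)*K = ((-13 + 12) - 17/18)*(-24) = (-1 - 17/18)*(-24) = -35/18*(-24) = 140/3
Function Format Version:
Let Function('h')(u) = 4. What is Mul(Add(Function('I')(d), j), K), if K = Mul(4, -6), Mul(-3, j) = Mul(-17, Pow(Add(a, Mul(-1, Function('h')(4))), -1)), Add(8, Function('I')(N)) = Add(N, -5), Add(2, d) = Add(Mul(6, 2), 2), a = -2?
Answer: Rational(140, 3) ≈ 46.667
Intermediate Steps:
d = 12 (d = Add(-2, Add(Mul(6, 2), 2)) = Add(-2, Add(12, 2)) = Add(-2, 14) = 12)
Function('I')(N) = Add(-13, N) (Function('I')(N) = Add(-8, Add(N, -5)) = Add(-8, Add(-5, N)) = Add(-13, N))
j = Rational(-17, 18) (j = Mul(Rational(-1, 3), Mul(-17, Pow(Add(-2, Mul(-1, 4)), -1))) = Mul(Rational(-1, 3), Mul(-17, Pow(Add(-2, -4), -1))) = Mul(Rational(-1, 3), Mul(-17, Pow(-6, -1))) = Mul(Rational(-1, 3), Mul(-17, Rational(-1, 6))) = Mul(Rational(-1, 3), Rational(17, 6)) = Rational(-17, 18) ≈ -0.94444)
K = -24
Mul(Add(Function('I')(d), j), K) = Mul(Add(Add(-13, 12), Rational(-17, 18)), -24) = Mul(Add(-1, Rational(-17, 18)), -24) = Mul(Rational(-35, 18), -24) = Rational(140, 3)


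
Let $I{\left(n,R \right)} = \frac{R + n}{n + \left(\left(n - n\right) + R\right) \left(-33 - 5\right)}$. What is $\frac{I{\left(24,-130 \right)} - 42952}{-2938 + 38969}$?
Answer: $- \frac{106606917}{89428942} \approx -1.1921$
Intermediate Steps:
$I{\left(n,R \right)} = \frac{R + n}{n - 38 R}$ ($I{\left(n,R \right)} = \frac{R + n}{n + \left(0 + R\right) \left(-38\right)} = \frac{R + n}{n + R \left(-38\right)} = \frac{R + n}{n - 38 R}$)
$\frac{I{\left(24,-130 \right)} - 42952}{-2938 + 38969} = \frac{\frac{-130 + 24}{24 - -4940} - 42952}{-2938 + 38969} = \frac{\frac{1}{24 + 4940} \left(-106\right) - 42952}{36031} = \left(\frac{1}{4964} \left(-106\right) - 42952\right) \frac{1}{36031} = \left(- \frac{53}{2482} - 42952\right) \frac{1}{36031} = \left(- \frac{106606917}{2482}\right) \frac{1}{36031} = - \frac{106606917}{89428942}$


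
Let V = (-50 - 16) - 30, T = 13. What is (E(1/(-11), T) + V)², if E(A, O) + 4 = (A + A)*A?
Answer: 146361604/14641 ≈ 9996.7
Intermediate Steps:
E(A, O) = -4 + 2*A² (E(A, O) = -4 + (A + A)*A = -4 + (2*A)*A = -4 + 2*A²)
V = -96 (V = -66 - 30 = -96)
(E(1/(-11), T) + V)² = ((-4 + 2*(1/(-11))²) - 96)² = ((-4 + 2*(-1/11)²) - 96)² = ((-4 + 2*(1/121)) - 96)² = ((-4 + 2/121) - 96)² = (-482/121 - 96)² = (-12098/121)² = 146361604/14641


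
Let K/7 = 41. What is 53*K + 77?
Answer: 15288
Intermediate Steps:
K = 287 (K = 7*41 = 287)
53*K + 77 = 53*287 + 77 = 15211 + 77 = 15288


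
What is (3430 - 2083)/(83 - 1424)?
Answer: -449/447 ≈ -1.0045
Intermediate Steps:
(3430 - 2083)/(83 - 1424) = 1347/(-1341) = 1347*(-1/1341) = -449/447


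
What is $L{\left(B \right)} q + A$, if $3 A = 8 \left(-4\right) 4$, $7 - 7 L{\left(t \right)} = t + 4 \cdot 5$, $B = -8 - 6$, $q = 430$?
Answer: $\frac{394}{21} \approx 18.762$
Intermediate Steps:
$B = -14$ ($B = -8 - 6 = -14$)
$L{\left(t \right)} = - \frac{13}{7} - \frac{t}{7}$ ($L{\left(t \right)} = 1 - \frac{t + 4 \cdot 5}{7} = 1 - \frac{t + 20}{7} = 1 - \frac{20 + t}{7} = 1 - \left(\frac{20}{7} + \frac{t}{7}\right) = - \frac{13}{7} - \frac{t}{7}$)
$A = - \frac{128}{3}$ ($A = \frac{8 \left(-4\right) 4}{3} = \frac{\left(-32\right) 4}{3} = \frac{1}{3} \left(-128\right) = - \frac{128}{3} \approx -42.667$)
$L{\left(B \right)} q + A = \left(- \frac{13}{7} - -2\right) 430 - \frac{128}{3} = \left(- \frac{13}{7} + 2\right) 430 - \frac{128}{3} = \frac{1}{7} \cdot 430 - \frac{128}{3} = \frac{430}{7} - \frac{128}{3} = \frac{394}{21}$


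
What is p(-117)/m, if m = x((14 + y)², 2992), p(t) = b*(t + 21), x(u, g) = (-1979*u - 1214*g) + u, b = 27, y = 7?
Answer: 1296/2252293 ≈ 0.00057541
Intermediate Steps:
x(u, g) = -1978*u - 1214*g
p(t) = 567 + 27*t (p(t) = 27*(t + 21) = 27*(21 + t) = 567 + 27*t)
m = -4504586 (m = -1978*(14 + 7)² - 1214*2992 = -1978*21² - 3632288 = -1978*441 - 3632288 = -872298 - 3632288 = -4504586)
p(-117)/m = (567 + 27*(-117))/(-4504586) = (567 - 3159)*(-1/4504586) = -2592*(-1/4504586) = 1296/2252293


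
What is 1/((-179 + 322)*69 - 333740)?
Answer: -1/323873 ≈ -3.0876e-6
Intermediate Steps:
1/((-179 + 322)*69 - 333740) = 1/(143*69 - 333740) = 1/(9867 - 333740) = 1/(-323873) = -1/323873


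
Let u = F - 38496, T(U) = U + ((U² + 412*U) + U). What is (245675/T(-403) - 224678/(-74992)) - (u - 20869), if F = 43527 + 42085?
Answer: -141015615539/5361928 ≈ -26299.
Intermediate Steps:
F = 85612
T(U) = U² + 414*U (T(U) = U + (U² + 413*U) = U² + 414*U)
u = 47116 (u = 85612 - 38496 = 47116)
(245675/T(-403) - 224678/(-74992)) - (u - 20869) = (245675/((-403*(414 - 403))) - 224678/(-74992)) - (47116 - 20869) = (245675/((-403*11)) - 224678*(-1/74992)) - 1*26247 = (245675/(-4433) + 112339/37496) - 26247 = (245675*(-1/4433) + 112339/37496) - 26247 = (-7925/143 + 112339/37496) - 26247 = -281091323/5361928 - 26247 = -141015615539/5361928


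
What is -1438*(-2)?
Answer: 2876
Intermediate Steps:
-1438*(-2) = -719*(-4) = 2876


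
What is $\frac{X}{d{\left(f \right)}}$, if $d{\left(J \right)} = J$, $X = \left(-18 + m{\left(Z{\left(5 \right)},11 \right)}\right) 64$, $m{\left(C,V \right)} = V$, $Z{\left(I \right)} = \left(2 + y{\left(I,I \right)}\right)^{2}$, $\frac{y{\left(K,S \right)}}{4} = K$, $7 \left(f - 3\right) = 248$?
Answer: $- \frac{3136}{269} \approx -11.658$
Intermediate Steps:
$f = \frac{269}{7}$ ($f = 3 + \frac{1}{7} \cdot 248 = 3 + \frac{248}{7} = \frac{269}{7} \approx 38.429$)
$y{\left(K,S \right)} = 4 K$
$Z{\left(I \right)} = \left(2 + 4 I\right)^{2}$
$X = -448$ ($X = \left(-18 + 11\right) 64 = \left(-7\right) 64 = -448$)
$\frac{X}{d{\left(f \right)}} = - \frac{448}{\frac{269}{7}} = \left(-448\right) \frac{7}{269} = - \frac{3136}{269}$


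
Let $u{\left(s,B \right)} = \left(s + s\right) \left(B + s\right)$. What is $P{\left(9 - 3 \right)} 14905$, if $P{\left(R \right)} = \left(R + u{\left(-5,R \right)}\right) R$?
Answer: $-357720$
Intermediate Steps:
$u{\left(s,B \right)} = 2 s \left(B + s\right)$
$P{\left(R \right)} = R \left(50 - 9 R\right)$ ($P{\left(R \right)} = \left(R + 2 \left(-5\right) \left(R - 5\right)\right) R = \left(R + 2 \left(-5\right) \left(-5 + R\right)\right) R = \left(R - \left(-50 + 10 R\right)\right) R = \left(50 - 9 R\right) R = R \left(50 - 9 R\right)$)
$P{\left(9 - 3 \right)} 14905 = \left(9 - 3\right) \left(50 - 9 \left(9 - 3\right)\right) 14905 = 6 \left(50 - 54\right) 14905 = 6 \left(-4\right) 14905 = \left(-24\right) 14905 = -357720$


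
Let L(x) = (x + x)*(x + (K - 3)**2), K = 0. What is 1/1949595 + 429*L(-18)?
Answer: 270985906621/1949595 ≈ 1.3900e+5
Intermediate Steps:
L(x) = 2*x*(9 + x) (L(x) = (x + x)*(x + (0 - 3)**2) = (2*x)*(x + (-3)**2) = (2*x)*(x + 9) = (2*x)*(9 + x) = 2*x*(9 + x))
1/1949595 + 429*L(-18) = 1/1949595 + 429*(2*(-18)*(9 - 18)) = 1/1949595 + 429*(2*(-18)*(-9)) = 1/1949595 + 429*324 = 1/1949595 + 138996 = 270985906621/1949595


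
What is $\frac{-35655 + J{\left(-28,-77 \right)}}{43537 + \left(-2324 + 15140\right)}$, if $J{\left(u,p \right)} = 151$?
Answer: $- \frac{35504}{56353} \approx -0.63003$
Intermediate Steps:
$\frac{-35655 + J{\left(-28,-77 \right)}}{43537 + \left(-2324 + 15140\right)} = \frac{-35655 + 151}{43537 + \left(-2324 + 15140\right)} = - \frac{35504}{43537 + 12816} = - \frac{35504}{56353}$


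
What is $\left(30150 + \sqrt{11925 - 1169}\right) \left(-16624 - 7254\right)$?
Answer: $-719921700 - 47756 \sqrt{2689} \approx -7.224 \cdot 10^{8}$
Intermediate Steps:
$\left(30150 + \sqrt{11925 - 1169}\right) \left(-16624 - 7254\right) = \left(30150 + \sqrt{11925 + \left(-6955 + 5786\right)}\right) \left(-23878\right) = \left(30150 + \sqrt{11925 - 1169}\right) \left(-23878\right) = \left(30150 + \sqrt{10756}\right) \left(-23878\right) = \left(30150 + 2 \sqrt{2689}\right) \left(-23878\right) = -719921700 - 47756 \sqrt{2689}$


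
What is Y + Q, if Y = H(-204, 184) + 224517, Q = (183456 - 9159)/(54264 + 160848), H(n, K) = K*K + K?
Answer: 18539629227/71704 ≈ 2.5856e+5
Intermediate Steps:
H(n, K) = K + K**2 (H(n, K) = K**2 + K = K + K**2)
Q = 58099/71704 (Q = 174297/215112 = 174297*(1/215112) = 58099/71704 ≈ 0.81026)
Y = 258557 (Y = 184*(1 + 184) + 224517 = 184*185 + 224517 = 34040 + 224517 = 258557)
Y + Q = 258557 + 58099/71704 = 18539629227/71704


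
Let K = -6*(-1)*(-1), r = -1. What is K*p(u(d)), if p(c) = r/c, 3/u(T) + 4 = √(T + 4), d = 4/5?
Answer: -8 + 4*√30/5 ≈ -3.6182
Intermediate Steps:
d = ⅘ (d = 4*(⅕) = ⅘ ≈ 0.80000)
u(T) = 3/(-4 + √(4 + T)) (u(T) = 3/(-4 + √(T + 4)) = 3/(-4 + √(4 + T)))
p(c) = -1/c
K = -6 (K = 6*(-1) = -6)
K*p(u(d)) = -(-6)/(3/(-4 + √(4 + ⅘))) = -(-6)/(3/(-4 + √(24/5))) = -(-6)/(3/(-4 + 2*√30/5)) = -(-6)*(-4/3 + 2*√30/15) = -6*(4/3 - 2*√30/15) = -8 + 4*√30/5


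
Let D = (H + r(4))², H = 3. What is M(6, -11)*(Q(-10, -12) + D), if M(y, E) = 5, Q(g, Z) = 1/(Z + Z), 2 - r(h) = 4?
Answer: 115/24 ≈ 4.7917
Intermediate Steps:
r(h) = -2 (r(h) = 2 - 1*4 = 2 - 4 = -2)
Q(g, Z) = 1/(2*Z)
D = 1 (D = (3 - 2)² = 1² = 1)
M(6, -11)*(Q(-10, -12) + D) = 5*((½)/(-12) + 1) = 5*((½)*(-1/12) + 1) = 5*(-1/24 + 1) = 5*(23/24) = 115/24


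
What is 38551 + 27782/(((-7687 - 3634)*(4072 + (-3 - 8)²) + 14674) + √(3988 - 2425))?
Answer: 14468887823868291000/375318099234713 - 13891*√1563/1125954297704139 ≈ 38551.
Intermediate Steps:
38551 + 27782/(((-7687 - 3634)*(4072 + (-3 - 8)²) + 14674) + √(3988 - 2425)) = 38551 + 27782/((-11321*(4072 + (-11)²) + 14674) + √1563) = 38551 + 27782/((-11321*(4072 + 121) + 14674) + √1563) = 38551 + 27782/((-11321*4193 + 14674) + √1563) = 38551 + 27782/((-47468953 + 14674) + √1563) = 38551 + 27782/(-47454279 + √1563)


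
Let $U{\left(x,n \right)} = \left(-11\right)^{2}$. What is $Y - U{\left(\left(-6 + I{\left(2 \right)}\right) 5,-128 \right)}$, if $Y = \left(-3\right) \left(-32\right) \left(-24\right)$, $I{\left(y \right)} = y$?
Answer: $-2425$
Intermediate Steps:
$Y = -2304$ ($Y = 96 \left(-24\right) = -2304$)
$U{\left(x,n \right)} = 121$
$Y - U{\left(\left(-6 + I{\left(2 \right)}\right) 5,-128 \right)} = -2304 - 121 = -2425$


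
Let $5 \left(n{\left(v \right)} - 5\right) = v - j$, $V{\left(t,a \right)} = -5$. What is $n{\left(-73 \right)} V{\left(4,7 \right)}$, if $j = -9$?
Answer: $39$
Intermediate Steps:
$n{\left(v \right)} = \frac{34}{5} + \frac{v}{5}$ ($n{\left(v \right)} = 5 + \frac{v - -9}{5} = 5 + \frac{v + 9}{5} = 5 + \frac{9 + v}{5} = 5 + \left(\frac{9}{5} + \frac{v}{5}\right) = \frac{34}{5} + \frac{v}{5}$)
$n{\left(-73 \right)} V{\left(4,7 \right)} = \left(\frac{34}{5} + \frac{1}{5} \left(-73\right)\right) \left(-5\right) = \left(\frac{34}{5} - \frac{73}{5}\right) \left(-5\right) = \left(- \frac{39}{5}\right) \left(-5\right) = 39$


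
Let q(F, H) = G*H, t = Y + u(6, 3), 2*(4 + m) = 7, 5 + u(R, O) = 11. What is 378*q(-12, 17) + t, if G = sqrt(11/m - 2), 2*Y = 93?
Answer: 105/2 + 12852*I*sqrt(6) ≈ 52.5 + 31481.0*I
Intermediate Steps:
Y = 93/2 (Y = (1/2)*93 = 93/2 ≈ 46.500)
u(R, O) = 6 (u(R, O) = -5 + 11 = 6)
m = -1/2 (m = -4 + (1/2)*7 = -4 + 7/2 = -1/2 ≈ -0.50000)
G = 2*I*sqrt(6) (G = sqrt(11/(-1/2) - 2) = sqrt(11*(-2) - 2) = sqrt(-22 - 2) = sqrt(-24) = 2*I*sqrt(6) ≈ 4.899*I)
t = 105/2 (t = 93/2 + 6 = 105/2 ≈ 52.500)
q(F, H) = 2*I*H*sqrt(6) (q(F, H) = (2*I*sqrt(6))*H = 2*I*H*sqrt(6))
378*q(-12, 17) + t = 378*(2*I*17*sqrt(6)) + 105/2 = 378*(34*I*sqrt(6)) + 105/2 = 12852*I*sqrt(6) + 105/2 = 105/2 + 12852*I*sqrt(6)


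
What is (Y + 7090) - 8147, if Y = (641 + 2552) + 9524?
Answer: 11660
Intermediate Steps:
Y = 12717 (Y = 3193 + 9524 = 12717)
(Y + 7090) - 8147 = (12717 + 7090) - 8147 = 19807 - 8147 = 11660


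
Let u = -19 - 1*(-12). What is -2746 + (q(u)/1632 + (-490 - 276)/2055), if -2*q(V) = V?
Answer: -6140445253/2235840 ≈ -2746.4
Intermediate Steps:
u = -7 (u = -19 + 12 = -7)
q(V) = -V/2
-2746 + (q(u)/1632 + (-490 - 276)/2055) = -2746 + (-½*(-7)/1632 + (-490 - 276)/2055) = -2746 + ((7/2)*(1/1632) - 766*1/2055) = -2746 + (7/3264 - 766/2055) = -2746 - 828613/2235840 = -6140445253/2235840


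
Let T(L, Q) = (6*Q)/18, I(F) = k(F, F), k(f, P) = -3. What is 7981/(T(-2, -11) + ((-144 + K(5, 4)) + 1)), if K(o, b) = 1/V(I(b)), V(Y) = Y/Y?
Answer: -1041/19 ≈ -54.789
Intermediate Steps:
I(F) = -3
V(Y) = 1
T(L, Q) = Q/3 (T(L, Q) = (6*Q)*(1/18) = Q/3)
K(o, b) = 1 (K(o, b) = 1/1 = 1)
7981/(T(-2, -11) + ((-144 + K(5, 4)) + 1)) = 7981/((⅓)*(-11) + ((-144 + 1) + 1)) = 7981/(-11/3 + (-143 + 1)) = 7981/(-11/3 - 142) = 7981/(-437/3) = 7981*(-3/437) = -1041/19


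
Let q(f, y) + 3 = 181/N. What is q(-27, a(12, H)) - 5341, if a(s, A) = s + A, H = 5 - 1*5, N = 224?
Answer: -1196875/224 ≈ -5343.2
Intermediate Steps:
H = 0 (H = 5 - 5 = 0)
a(s, A) = A + s
q(f, y) = -491/224 (q(f, y) = -3 + 181/224 = -491/224)
q(-27, a(12, H)) - 5341 = -491/224 - 5341 = -1196875/224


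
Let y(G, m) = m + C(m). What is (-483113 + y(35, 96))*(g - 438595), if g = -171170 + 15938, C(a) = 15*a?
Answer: 285973425179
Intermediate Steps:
y(G, m) = 16*m (y(G, m) = m + 15*m = 16*m)
g = -155232
(-483113 + y(35, 96))*(g - 438595) = (-483113 + 16*96)*(-155232 - 438595) = (-483113 + 1536)*(-593827) = -481577*(-593827) = 285973425179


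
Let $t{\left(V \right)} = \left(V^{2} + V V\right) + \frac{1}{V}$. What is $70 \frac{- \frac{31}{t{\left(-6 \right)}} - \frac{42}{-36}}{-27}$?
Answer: $- \frac{66535}{34911} \approx -1.9058$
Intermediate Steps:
$t{\left(V \right)} = \frac{1}{V} + 2 V^{2}$ ($t{\left(V \right)} = \left(V^{2} + V^{2}\right) + \frac{1}{V} = 2 V^{2} + \frac{1}{V} = \frac{1}{V} + 2 V^{2}$)
$70 \frac{- \frac{31}{t{\left(-6 \right)}} - \frac{42}{-36}}{-27} = 70 \frac{- \frac{31}{\frac{1}{-6} \left(1 + 2 \left(-6\right)^{3}\right)} - \frac{42}{-36}}{-27} = 70 \left(- \frac{31}{\left(- \frac{1}{6}\right) \left(1 + 2 \left(-216\right)\right)} - - \frac{7}{6}\right) \left(- \frac{1}{27}\right) = 70 \left(- \frac{31}{\left(- \frac{1}{6}\right) \left(1 - 432\right)} + \frac{7}{6}\right) \left(- \frac{1}{27}\right) = 70 \left(- \frac{31}{\left(- \frac{1}{6}\right) \left(-431\right)} + \frac{7}{6}\right) \left(- \frac{1}{27}\right) = 70 \left(- \frac{31}{\frac{431}{6}} + \frac{7}{6}\right) \left(- \frac{1}{27}\right) = 70 \left(\left(-31\right) \frac{6}{431} + \frac{7}{6}\right) \left(- \frac{1}{27}\right) = 70 \left(- \frac{186}{431} + \frac{7}{6}\right) \left(- \frac{1}{27}\right) = 70 \cdot \frac{1901}{2586} \left(- \frac{1}{27}\right) = 70 \left(- \frac{1901}{69822}\right) = - \frac{66535}{34911}$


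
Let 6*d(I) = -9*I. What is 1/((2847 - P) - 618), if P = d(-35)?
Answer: 2/4353 ≈ 0.00045945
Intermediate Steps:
d(I) = -3*I/2 (d(I) = (-9*I)/6 = -3*I/2)
P = 105/2 (P = -3/2*(-35) = 105/2 ≈ 52.500)
1/((2847 - P) - 618) = 1/((2847 - 1*105/2) - 618) = 1/((2847 - 105/2) - 618) = 1/(5589/2 - 618) = 1/(4353/2) = 2/4353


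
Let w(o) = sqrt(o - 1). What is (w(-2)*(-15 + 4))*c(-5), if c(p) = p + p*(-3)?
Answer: -110*I*sqrt(3) ≈ -190.53*I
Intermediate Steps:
c(p) = -2*p (c(p) = p - 3*p = -2*p)
w(o) = sqrt(-1 + o)
(w(-2)*(-15 + 4))*c(-5) = (sqrt(-1 - 2)*(-15 + 4))*(-2*(-5)) = (sqrt(-3)*(-11))*10 = ((I*sqrt(3))*(-11))*10 = -11*I*sqrt(3)*10 = -110*I*sqrt(3)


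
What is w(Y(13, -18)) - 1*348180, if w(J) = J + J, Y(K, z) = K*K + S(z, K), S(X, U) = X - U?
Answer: -347904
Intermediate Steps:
Y(K, z) = z + K² - K (Y(K, z) = K*K + (z - K) = K² + (z - K) = z + K² - K)
w(J) = 2*J
w(Y(13, -18)) - 1*348180 = 2*(-18 + 13² - 1*13) - 1*348180 = 2*(-18 + 169 - 13) - 348180 = 2*138 - 348180 = 276 - 348180 = -347904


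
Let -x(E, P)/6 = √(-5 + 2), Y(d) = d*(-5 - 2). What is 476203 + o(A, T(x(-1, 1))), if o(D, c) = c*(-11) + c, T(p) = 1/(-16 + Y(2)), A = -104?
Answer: 1428610/3 ≈ 4.7620e+5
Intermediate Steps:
Y(d) = -7*d (Y(d) = d*(-7) = -7*d)
x(E, P) = -6*I*√3 (x(E, P) = -6*√(-5 + 2) = -6*I*√3)
T(p) = -1/30 (T(p) = 1/(-16 - 7*2) = 1/(-16 - 14) = 1/(-30) = -1/30)
o(D, c) = -10*c (o(D, c) = -11*c + c = -10*c)
476203 + o(A, T(x(-1, 1))) = 476203 - 10*(-1/30) = 476203 + ⅓ = 1428610/3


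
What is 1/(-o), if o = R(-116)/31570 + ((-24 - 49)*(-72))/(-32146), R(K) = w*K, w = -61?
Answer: -253712305/15383294 ≈ -16.493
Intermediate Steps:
R(K) = -61*K
o = 15383294/253712305 (o = -61*(-116)/31570 + ((-24 - 49)*(-72))/(-32146) = 7076*(1/31570) - 73*(-72)*(-1/32146) = 3538/15785 + 5256*(-1/32146) = 3538/15785 - 2628/16073 = 15383294/253712305 ≈ 0.060633)
1/(-o) = 1/(-1*15383294/253712305) = 1/(-15383294/253712305) = -253712305/15383294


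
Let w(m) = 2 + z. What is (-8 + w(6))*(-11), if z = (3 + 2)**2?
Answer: -209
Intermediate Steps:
z = 25 (z = 5**2 = 25)
w(m) = 27 (w(m) = 2 + 25 = 27)
(-8 + w(6))*(-11) = (-8 + 27)*(-11) = 19*(-11) = -209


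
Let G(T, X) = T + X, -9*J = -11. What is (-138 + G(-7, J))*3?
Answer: -1294/3 ≈ -431.33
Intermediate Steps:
J = 11/9 (J = -⅑*(-11) = 11/9 ≈ 1.2222)
(-138 + G(-7, J))*3 = (-138 + (-7 + 11/9))*3 = (-138 - 52/9)*3 = -1294/9*3 = -1294/3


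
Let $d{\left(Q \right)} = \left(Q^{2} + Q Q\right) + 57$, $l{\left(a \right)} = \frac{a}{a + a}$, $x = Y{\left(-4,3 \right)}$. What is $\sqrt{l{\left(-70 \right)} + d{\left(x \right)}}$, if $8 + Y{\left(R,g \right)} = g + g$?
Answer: $\frac{\sqrt{262}}{2} \approx 8.0932$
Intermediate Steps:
$Y{\left(R,g \right)} = -8 + 2 g$ ($Y{\left(R,g \right)} = -8 + \left(g + g\right) = -8 + 2 g$)
$x = -2$ ($x = -8 + 2 \cdot 3 = -8 + 6 = -2$)
$l{\left(a \right)} = \frac{1}{2}$ ($l{\left(a \right)} = \frac{a}{2 a} = a \frac{1}{2 a} = \frac{1}{2}$)
$d{\left(Q \right)} = 57 + 2 Q^{2}$ ($d{\left(Q \right)} = \left(Q^{2} + Q^{2}\right) + 57 = 2 Q^{2} + 57 = 57 + 2 Q^{2}$)
$\sqrt{l{\left(-70 \right)} + d{\left(x \right)}} = \sqrt{\frac{1}{2} + \left(57 + 2 \left(-2\right)^{2}\right)} = \sqrt{\frac{1}{2} + \left(57 + 2 \cdot 4\right)} = \sqrt{\frac{1}{2} + \left(57 + 8\right)} = \sqrt{\frac{1}{2} + 65} = \sqrt{\frac{131}{2}} = \frac{\sqrt{262}}{2}$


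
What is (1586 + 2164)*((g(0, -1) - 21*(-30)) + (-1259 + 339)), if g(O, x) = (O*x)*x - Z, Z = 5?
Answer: -1106250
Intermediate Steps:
g(O, x) = -5 + O*x² (g(O, x) = (O*x)*x - 1*5 = O*x² - 5 = -5 + O*x²)
(1586 + 2164)*((g(0, -1) - 21*(-30)) + (-1259 + 339)) = (1586 + 2164)*(((-5 + 0*(-1)²) - 21*(-30)) + (-1259 + 339)) = 3750*(((-5 + 0*1) + 630) - 920) = 3750*(((-5 + 0) + 630) - 920) = 3750*((-5 + 630) - 920) = 3750*(625 - 920) = 3750*(-295) = -1106250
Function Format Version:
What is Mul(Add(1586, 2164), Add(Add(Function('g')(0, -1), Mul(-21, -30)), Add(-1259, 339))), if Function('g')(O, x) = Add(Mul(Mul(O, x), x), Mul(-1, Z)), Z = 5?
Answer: -1106250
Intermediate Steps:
Function('g')(O, x) = Add(-5, Mul(O, Pow(x, 2))) (Function('g')(O, x) = Add(Mul(Mul(O, x), x), Mul(-1, 5)) = Add(Mul(O, Pow(x, 2)), -5) = Add(-5, Mul(O, Pow(x, 2))))
Mul(Add(1586, 2164), Add(Add(Function('g')(0, -1), Mul(-21, -30)), Add(-1259, 339))) = Mul(Add(1586, 2164), Add(Add(Add(-5, Mul(0, Pow(-1, 2))), Mul(-21, -30)), Add(-1259, 339))) = Mul(3750, Add(Add(Add(-5, Mul(0, 1)), 630), -920)) = Mul(3750, Add(Add(Add(-5, 0), 630), -920)) = Mul(3750, Add(Add(-5, 630), -920)) = Mul(3750, Add(625, -920)) = Mul(3750, -295) = -1106250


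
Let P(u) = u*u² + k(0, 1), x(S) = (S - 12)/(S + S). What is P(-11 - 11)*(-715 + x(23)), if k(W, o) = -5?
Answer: 350259987/46 ≈ 7.6143e+6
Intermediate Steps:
x(S) = (-12 + S)/(2*S) (x(S) = (-12 + S)/((2*S)) = (-12 + S)*(1/(2*S)) = (-12 + S)/(2*S))
P(u) = -5 + u³ (P(u) = u*u² - 5 = u³ - 5 = -5 + u³)
P(-11 - 11)*(-715 + x(23)) = (-5 + (-11 - 11)³)*(-715 + (½)*(-12 + 23)/23) = (-5 + (-22)³)*(-715 + (½)*(1/23)*11) = (-5 - 10648)*(-715 + 11/46) = -10653*(-32879/46) = 350259987/46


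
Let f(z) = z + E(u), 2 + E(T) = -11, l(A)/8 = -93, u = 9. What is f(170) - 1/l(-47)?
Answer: 116809/744 ≈ 157.00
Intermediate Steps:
l(A) = -744 (l(A) = 8*(-93) = -744)
E(T) = -13 (E(T) = -2 - 11 = -13)
f(z) = -13 + z (f(z) = z - 13 = -13 + z)
f(170) - 1/l(-47) = (-13 + 170) - 1/(-744) = 157 - 1*(-1/744) = 157 + 1/744 = 116809/744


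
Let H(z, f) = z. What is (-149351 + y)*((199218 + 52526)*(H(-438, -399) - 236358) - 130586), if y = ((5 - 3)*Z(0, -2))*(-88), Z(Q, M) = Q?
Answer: 8903127166776310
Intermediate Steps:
y = 0 (y = ((5 - 3)*0)*(-88) = (2*0)*(-88) = 0*(-88) = 0)
(-149351 + y)*((199218 + 52526)*(H(-438, -399) - 236358) - 130586) = (-149351 + 0)*((199218 + 52526)*(-438 - 236358) - 130586) = -149351*(251744*(-236796) - 130586) = -149351*(-59611972224 - 130586) = -149351*(-59612102810) = 8903127166776310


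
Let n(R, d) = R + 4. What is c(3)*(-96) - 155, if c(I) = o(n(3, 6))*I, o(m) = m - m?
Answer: -155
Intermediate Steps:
n(R, d) = 4 + R
o(m) = 0
c(I) = 0 (c(I) = 0*I = 0)
c(3)*(-96) - 155 = 0*(-96) - 155 = 0 - 155 = -155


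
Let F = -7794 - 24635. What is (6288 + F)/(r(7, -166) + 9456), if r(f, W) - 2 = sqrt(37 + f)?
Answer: -123620789/44726860 + 26141*sqrt(11)/44726860 ≈ -2.7620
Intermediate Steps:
F = -32429
r(f, W) = 2 + sqrt(37 + f)
(6288 + F)/(r(7, -166) + 9456) = (6288 - 32429)/((2 + sqrt(37 + 7)) + 9456) = -26141/((2 + sqrt(44)) + 9456) = -26141/((2 + 2*sqrt(11)) + 9456) = -26141/(9458 + 2*sqrt(11))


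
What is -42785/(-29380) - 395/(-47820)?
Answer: 10287919/7024758 ≈ 1.4645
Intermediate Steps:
-42785/(-29380) - 395/(-47820) = -42785*(-1/29380) - 395*(-1/47820) = 8557/5876 + 79/9564 = 10287919/7024758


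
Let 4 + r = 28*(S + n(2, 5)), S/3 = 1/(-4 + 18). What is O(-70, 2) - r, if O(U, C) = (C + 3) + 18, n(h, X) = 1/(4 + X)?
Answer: 161/9 ≈ 17.889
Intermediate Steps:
S = 3/14 (S = 3/(-4 + 18) = 3/14 ≈ 0.21429)
O(U, C) = 21 + C (O(U, C) = (3 + C) + 18 = 21 + C)
r = 46/9 (r = -4 + 28*(3/14 + 1/(4 + 5)) = -4 + 28*(3/14 + 1/9) = -4 + 28*(3/14 + ⅑) = -4 + 28*(41/126) = -4 + 82/9 = 46/9 ≈ 5.1111)
O(-70, 2) - r = (21 + 2) - 1*46/9 = 23 - 46/9 = 161/9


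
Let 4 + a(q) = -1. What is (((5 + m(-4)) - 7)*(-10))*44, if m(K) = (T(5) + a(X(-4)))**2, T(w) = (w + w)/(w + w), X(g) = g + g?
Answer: -6160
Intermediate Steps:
X(g) = 2*g
a(q) = -5 (a(q) = -4 - 1 = -5)
T(w) = 1 (T(w) = (2*w)/((2*w)) = (2*w)*(1/(2*w)) = 1)
m(K) = 16 (m(K) = (1 - 5)**2 = (-4)**2 = 16)
(((5 + m(-4)) - 7)*(-10))*44 = (((5 + 16) - 7)*(-10))*44 = ((21 - 7)*(-10))*44 = (14*(-10))*44 = -140*44 = -6160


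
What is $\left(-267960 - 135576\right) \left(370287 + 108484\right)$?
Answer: $-193201334256$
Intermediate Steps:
$\left(-267960 - 135576\right) \left(370287 + 108484\right) = \left(-403536\right) 478771 = -193201334256$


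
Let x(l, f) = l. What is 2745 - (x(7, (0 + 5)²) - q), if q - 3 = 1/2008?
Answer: 5503929/2008 ≈ 2741.0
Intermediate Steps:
q = 6025/2008 (q = 3 + 1/2008 = 6025/2008 ≈ 3.0005)
2745 - (x(7, (0 + 5)²) - q) = 2745 - (7 - 1*6025/2008) = 2745 - (7 - 6025/2008) = 2745 - 1*8031/2008 = 2745 - 8031/2008 = 5503929/2008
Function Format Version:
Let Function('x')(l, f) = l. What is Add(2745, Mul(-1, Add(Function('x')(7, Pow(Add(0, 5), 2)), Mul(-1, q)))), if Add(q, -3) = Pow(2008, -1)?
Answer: Rational(5503929, 2008) ≈ 2741.0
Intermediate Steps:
q = Rational(6025, 2008) (q = Add(3, Pow(2008, -1)) = Add(3, Rational(1, 2008)) = Rational(6025, 2008) ≈ 3.0005)
Add(2745, Mul(-1, Add(Function('x')(7, Pow(Add(0, 5), 2)), Mul(-1, q)))) = Add(2745, Mul(-1, Add(7, Mul(-1, Rational(6025, 2008))))) = Add(2745, Mul(-1, Add(7, Rational(-6025, 2008)))) = Add(2745, Mul(-1, Rational(8031, 2008))) = Add(2745, Rational(-8031, 2008)) = Rational(5503929, 2008)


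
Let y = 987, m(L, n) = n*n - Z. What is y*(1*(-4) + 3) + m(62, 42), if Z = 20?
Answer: 757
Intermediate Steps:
m(L, n) = -20 + n² (m(L, n) = n*n - 1*20 = n² - 20 = -20 + n²)
y*(1*(-4) + 3) + m(62, 42) = 987*(1*(-4) + 3) + (-20 + 42²) = 987*(-4 + 3) + (-20 + 1764) = 987*(-1) + 1744 = -987 + 1744 = 757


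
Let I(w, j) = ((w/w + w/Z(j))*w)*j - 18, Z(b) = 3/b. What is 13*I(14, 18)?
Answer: 278226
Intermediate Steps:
I(w, j) = -18 + j*w*(1 + j*w/3) (I(w, j) = ((w/w + w/((3/j)))*w)*j - 18 = ((1 + w*(j/3))*w)*j - 18 = ((1 + j*w/3)*w)*j - 18 = (w*(1 + j*w/3))*j - 18 = j*w*(1 + j*w/3) - 18 = -18 + j*w*(1 + j*w/3))
13*I(14, 18) = 13*(-18 + 18*14 + (⅓)*18²*14²) = 13*(-18 + 252 + (⅓)*324*196) = 13*(-18 + 252 + 21168) = 13*21402 = 278226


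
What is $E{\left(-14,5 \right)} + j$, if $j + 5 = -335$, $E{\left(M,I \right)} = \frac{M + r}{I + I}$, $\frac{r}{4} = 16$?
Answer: $-335$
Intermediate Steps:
$r = 64$ ($r = 4 \cdot 16 = 64$)
$E{\left(M,I \right)} = \frac{64 + M}{2 I}$ ($E{\left(M,I \right)} = \frac{M + 64}{I + I} = \frac{64 + M}{2 I}$)
$j = -340$ ($j = -5 - 335 = -340$)
$E{\left(-14,5 \right)} + j = \frac{64 - 14}{2 \cdot 5} - 340 = \frac{1}{2} \cdot \frac{1}{5} \cdot 50 - 340 = 5 - 340 = -335$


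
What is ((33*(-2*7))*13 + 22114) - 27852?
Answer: -11744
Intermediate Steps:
((33*(-2*7))*13 + 22114) - 27852 = ((33*(-14))*13 + 22114) - 27852 = (-462*13 + 22114) - 27852 = (-6006 + 22114) - 27852 = 16108 - 27852 = -11744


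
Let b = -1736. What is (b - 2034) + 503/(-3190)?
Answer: -12026803/3190 ≈ -3770.2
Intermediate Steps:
(b - 2034) + 503/(-3190) = (-1736 - 2034) + 503/(-3190) = -3770 + 503*(-1/3190) = -3770 - 503/3190 = -12026803/3190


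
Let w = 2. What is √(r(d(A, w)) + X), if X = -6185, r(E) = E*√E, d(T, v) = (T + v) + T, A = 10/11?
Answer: √(-748385 + 42*√462)/11 ≈ 78.597*I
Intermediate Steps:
A = 10/11 (A = 10*(1/11) = 10/11 ≈ 0.90909)
d(T, v) = v + 2*T
r(E) = E^(3/2)
√(r(d(A, w)) + X) = √((2 + 2*(10/11))^(3/2) - 6185) = √((2 + 20/11)^(3/2) - 6185) = √((42/11)^(3/2) - 6185) = √(42*√462/121 - 6185) = √(-6185 + 42*√462/121)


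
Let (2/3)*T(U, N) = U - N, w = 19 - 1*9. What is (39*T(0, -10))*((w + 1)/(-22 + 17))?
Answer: -1287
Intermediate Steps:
w = 10 (w = 19 - 9 = 10)
T(U, N) = -3*N/2 + 3*U/2 (T(U, N) = 3*(U - N)/2 = -3*N/2 + 3*U/2)
(39*T(0, -10))*((w + 1)/(-22 + 17)) = (39*(-3/2*(-10) + (3/2)*0))*((10 + 1)/(-22 + 17)) = (39*(15 + 0))*(11/(-5)) = (39*15)*(11*(-⅕)) = 585*(-11/5) = -1287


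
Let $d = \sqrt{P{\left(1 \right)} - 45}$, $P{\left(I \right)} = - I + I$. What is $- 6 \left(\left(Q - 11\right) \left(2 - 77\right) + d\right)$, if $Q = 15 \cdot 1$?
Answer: $1800 - 18 i \sqrt{5} \approx 1800.0 - 40.249 i$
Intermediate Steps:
$Q = 15$
$P{\left(I \right)} = 0$
$d = 3 i \sqrt{5}$ ($d = \sqrt{0 - 45} = \sqrt{-45} = 3 i \sqrt{5} \approx 6.7082 i$)
$- 6 \left(\left(Q - 11\right) \left(2 - 77\right) + d\right) = - 6 \left(\left(15 - 11\right) \left(2 - 77\right) + 3 i \sqrt{5}\right) = - 6 \left(4 \left(-75\right) + 3 i \sqrt{5}\right) = - 6 \left(-300 + 3 i \sqrt{5}\right) = 1800 - 18 i \sqrt{5}$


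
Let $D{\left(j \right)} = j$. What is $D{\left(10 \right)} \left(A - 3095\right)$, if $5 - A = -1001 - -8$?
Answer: $-20970$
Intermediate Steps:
$A = 998$ ($A = 5 - \left(-1001 - -8\right) = 5 - \left(-1001 + 8\right) = 5 - -993 = 5 + 993 = 998$)
$D{\left(10 \right)} \left(A - 3095\right) = 10 \left(998 - 3095\right) = 10 \left(-2097\right) = -20970$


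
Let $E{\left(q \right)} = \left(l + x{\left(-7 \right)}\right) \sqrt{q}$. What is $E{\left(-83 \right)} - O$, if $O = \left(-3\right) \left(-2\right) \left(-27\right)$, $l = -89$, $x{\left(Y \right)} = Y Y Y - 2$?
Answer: $162 - 434 i \sqrt{83} \approx 162.0 - 3953.9 i$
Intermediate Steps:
$x{\left(Y \right)} = -2 + Y^{3}$ ($x{\left(Y \right)} = Y^{2} Y - 2 = Y^{3} - 2 = -2 + Y^{3}$)
$O = -162$ ($O = 6 \left(-27\right) = -162$)
$E{\left(q \right)} = - 434 \sqrt{q}$ ($E{\left(q \right)} = \left(-89 + \left(-2 + \left(-7\right)^{3}\right)\right) \sqrt{q} = \left(-89 - 345\right) \sqrt{q} = - 434 \sqrt{q}$)
$E{\left(-83 \right)} - O = - 434 \sqrt{-83} - -162 = - 434 i \sqrt{83} + 162 = 162 - 434 i \sqrt{83}$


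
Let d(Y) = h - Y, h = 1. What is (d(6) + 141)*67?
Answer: 9112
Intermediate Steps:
d(Y) = 1 - Y
(d(6) + 141)*67 = ((1 - 1*6) + 141)*67 = ((1 - 6) + 141)*67 = (-5 + 141)*67 = 136*67 = 9112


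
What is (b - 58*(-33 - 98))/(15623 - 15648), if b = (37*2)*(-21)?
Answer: -6044/25 ≈ -241.76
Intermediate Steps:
b = -1554 (b = 74*(-21) = -1554)
(b - 58*(-33 - 98))/(15623 - 15648) = (-1554 - 58*(-33 - 98))/(15623 - 15648) = (-1554 - 58*(-131))/(-25) = (-1554 + 7598)*(-1/25) = 6044*(-1/25) = -6044/25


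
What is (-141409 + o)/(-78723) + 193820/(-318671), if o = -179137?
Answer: 86890622506/25086737133 ≈ 3.4636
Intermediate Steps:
(-141409 + o)/(-78723) + 193820/(-318671) = (-141409 - 179137)/(-78723) + 193820/(-318671) = -320546*(-1/78723) + 193820*(-1/318671) = 320546/78723 - 193820/318671 = 86890622506/25086737133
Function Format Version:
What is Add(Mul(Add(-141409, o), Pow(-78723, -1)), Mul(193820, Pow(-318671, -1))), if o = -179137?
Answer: Rational(86890622506, 25086737133) ≈ 3.4636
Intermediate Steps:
Add(Mul(Add(-141409, o), Pow(-78723, -1)), Mul(193820, Pow(-318671, -1))) = Add(Mul(Add(-141409, -179137), Pow(-78723, -1)), Mul(193820, Pow(-318671, -1))) = Add(Mul(-320546, Rational(-1, 78723)), Mul(193820, Rational(-1, 318671))) = Add(Rational(320546, 78723), Rational(-193820, 318671)) = Rational(86890622506, 25086737133)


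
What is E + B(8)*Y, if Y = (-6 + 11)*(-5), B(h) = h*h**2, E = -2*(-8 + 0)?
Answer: -12784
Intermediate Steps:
E = 16 (E = -2*(-8) = 16)
B(h) = h**3
Y = -25 (Y = 5*(-5) = -25)
E + B(8)*Y = 16 + 8**3*(-25) = 16 + 512*(-25) = 16 - 12800 = -12784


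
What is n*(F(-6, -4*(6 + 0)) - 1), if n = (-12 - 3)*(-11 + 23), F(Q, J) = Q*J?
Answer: -25740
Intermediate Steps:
F(Q, J) = J*Q
n = -180 (n = -15*12 = -180)
n*(F(-6, -4*(6 + 0)) - 1) = -180*(-4*(6 + 0)*(-6) - 1) = -180*(-4*6*(-6) - 1) = -180*(-24*(-6) - 1) = -180*(144 - 1) = -180*143 = -25740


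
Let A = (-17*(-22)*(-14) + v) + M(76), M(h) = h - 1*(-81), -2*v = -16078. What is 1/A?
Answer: 1/2960 ≈ 0.00033784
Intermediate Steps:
v = 8039 (v = -½*(-16078) = 8039)
M(h) = 81 + h (M(h) = h + 81 = 81 + h)
A = 2960 (A = (-17*(-22)*(-14) + 8039) + (81 + 76) = (374*(-14) + 8039) + 157 = (-5236 + 8039) + 157 = 2803 + 157 = 2960)
1/A = 1/2960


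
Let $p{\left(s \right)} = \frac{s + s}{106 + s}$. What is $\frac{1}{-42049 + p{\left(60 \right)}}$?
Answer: $- \frac{83}{3490007} \approx -2.3782 \cdot 10^{-5}$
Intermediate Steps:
$p{\left(s \right)} = \frac{2 s}{106 + s}$
$\frac{1}{-42049 + p{\left(60 \right)}} = \frac{1}{-42049 + 2 \cdot 60 \frac{1}{106 + 60}} = \frac{1}{-42049 + 2 \cdot 60 \cdot \frac{1}{166}} = \frac{1}{-42049 + \frac{60}{83}} = \frac{1}{- \frac{3490007}{83}} = - \frac{83}{3490007}$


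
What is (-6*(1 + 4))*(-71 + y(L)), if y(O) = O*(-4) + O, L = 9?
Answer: 2940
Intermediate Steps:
y(O) = -3*O (y(O) = -4*O + O = -3*O)
(-6*(1 + 4))*(-71 + y(L)) = (-6*(1 + 4))*(-71 - 3*9) = (-6*5)*(-71 - 27) = -30*(-98) = 2940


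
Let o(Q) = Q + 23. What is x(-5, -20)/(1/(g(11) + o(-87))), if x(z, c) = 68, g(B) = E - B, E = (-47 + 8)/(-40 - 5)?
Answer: -75616/15 ≈ -5041.1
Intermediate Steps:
E = 13/15 (E = -39/(-45) = -39*(-1/45) = 13/15 ≈ 0.86667)
g(B) = 13/15 - B
o(Q) = 23 + Q
x(-5, -20)/(1/(g(11) + o(-87))) = 68/(1/((13/15 - 1*11) + (23 - 87))) = 68/(1/((13/15 - 11) - 64)) = 68/(1/(-152/15 - 64)) = 68/(1/(-1112/15)) = 68/(-15/1112) = 68*(-1112/15) = -75616/15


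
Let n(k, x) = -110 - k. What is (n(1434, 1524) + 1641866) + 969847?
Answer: 2610169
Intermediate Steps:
(n(1434, 1524) + 1641866) + 969847 = ((-110 - 1*1434) + 1641866) + 969847 = ((-110 - 1434) + 1641866) + 969847 = (-1544 + 1641866) + 969847 = 1640322 + 969847 = 2610169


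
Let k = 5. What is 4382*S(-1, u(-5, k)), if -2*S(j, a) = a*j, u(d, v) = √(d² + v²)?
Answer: 10955*√2 ≈ 15493.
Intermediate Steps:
S(j, a) = -a*j/2
4382*S(-1, u(-5, k)) = 4382*(-½*√((-5)² + 5²)*(-1)) = 4382*(-½*√(25 + 25)*(-1)) = 4382*(-½*√50*(-1)) = 4382*(-½*5*√2*(-1)) = 4382*(5*√2/2) = 10955*√2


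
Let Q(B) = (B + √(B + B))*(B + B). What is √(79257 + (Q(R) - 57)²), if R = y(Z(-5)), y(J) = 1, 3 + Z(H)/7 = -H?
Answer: √(82290 - 220*√2) ≈ 286.32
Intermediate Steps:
Z(H) = -21 - 7*H (Z(H) = -21 + 7*(-H) = -21 - 7*H)
R = 1
Q(B) = 2*B*(B + √2*√B) (Q(B) = (B + √(2*B))*(2*B) = (B + √2*√B)*(2*B) = 2*B*(B + √2*√B))
√(79257 + (Q(R) - 57)²) = √(79257 + ((2*1² + 2*√2*1^(3/2)) - 57)²) = √(79257 + ((2*1 + 2*√2*1) - 57)²) = √(79257 + ((2 + 2*√2) - 57)²) = √(79257 + (-55 + 2*√2)²)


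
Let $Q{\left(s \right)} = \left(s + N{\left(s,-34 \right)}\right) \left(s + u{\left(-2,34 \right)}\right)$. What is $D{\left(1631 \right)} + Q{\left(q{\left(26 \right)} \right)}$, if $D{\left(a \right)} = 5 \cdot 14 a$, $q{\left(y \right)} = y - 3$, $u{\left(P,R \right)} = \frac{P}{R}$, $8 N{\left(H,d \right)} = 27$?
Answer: $\frac{7804705}{68} \approx 1.1478 \cdot 10^{5}$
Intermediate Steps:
$N{\left(H,d \right)} = \frac{27}{8}$ ($N{\left(H,d \right)} = \frac{1}{8} \cdot 27 = \frac{27}{8}$)
$q{\left(y \right)} = -3 + y$
$Q{\left(s \right)} = \left(- \frac{1}{17} + s\right) \left(\frac{27}{8} + s\right)$ ($Q{\left(s \right)} = \left(s + \frac{27}{8}\right) \left(s - \frac{2}{34}\right) = \left(\frac{27}{8} + s\right) \left(s - \frac{1}{17}\right) = \left(\frac{27}{8} + s\right) \left(- \frac{1}{17} + s\right) = \left(- \frac{1}{17} + s\right) \left(\frac{27}{8} + s\right)$)
$D{\left(a \right)} = 70 a$
$D{\left(1631 \right)} + Q{\left(q{\left(26 \right)} \right)} = 70 \cdot 1631 + \left(- \frac{27}{136} + \left(-3 + 26\right)^{2} + \frac{451 \left(-3 + 26\right)}{136}\right) = 114170 + \left(- \frac{27}{136} + 23^{2} + \frac{451}{136} \cdot 23\right) = 114170 + \left(- \frac{27}{136} + 529 + \frac{10373}{136}\right) = 114170 + \frac{41145}{68} = \frac{7804705}{68}$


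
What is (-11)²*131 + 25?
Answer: 15876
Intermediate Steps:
(-11)²*131 + 25 = 121*131 + 25 = 15851 + 25 = 15876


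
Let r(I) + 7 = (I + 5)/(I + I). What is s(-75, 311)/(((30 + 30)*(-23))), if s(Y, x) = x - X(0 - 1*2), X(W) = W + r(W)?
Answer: -1283/5520 ≈ -0.23243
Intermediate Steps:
r(I) = -7 + (5 + I)/(2*I) (r(I) = -7 + (I + 5)/(I + I) = -7 + (5 + I)/((2*I)) = -7 + (5 + I)*(1/(2*I)) = -7 + (5 + I)/(2*I))
X(W) = W + (5 - 13*W)/(2*W)
s(Y, x) = 39/4 + x (s(Y, x) = x - (-13/2 + (0 - 1*2) + 5/(2*(0 - 1*2))) = x - (-13/2 + (0 - 2) + 5/(2*(0 - 2))) = x - (-13/2 - 2 + (5/2)/(-2)) = x - (-13/2 - 2 + (5/2)*(-½)) = x - (-13/2 - 2 - 5/4) = x - 1*(-39/4) = x + 39/4 = 39/4 + x)
s(-75, 311)/(((30 + 30)*(-23))) = (39/4 + 311)/(((30 + 30)*(-23))) = 1283/(4*((60*(-23)))) = (1283/4)/(-1380) = (1283/4)*(-1/1380) = -1283/5520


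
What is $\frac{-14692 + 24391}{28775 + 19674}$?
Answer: $\frac{9699}{48449} \approx 0.20019$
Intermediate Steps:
$\frac{-14692 + 24391}{28775 + 19674} = \frac{9699}{48449}$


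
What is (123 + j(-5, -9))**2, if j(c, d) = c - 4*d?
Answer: 23716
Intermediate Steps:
j(c, d) = c - 4*d
(123 + j(-5, -9))**2 = (123 + (-5 - 4*(-9)))**2 = (123 + (-5 + 36))**2 = (123 + 31)**2 = 154**2 = 23716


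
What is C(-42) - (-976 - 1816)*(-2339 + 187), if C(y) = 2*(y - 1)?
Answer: -6008470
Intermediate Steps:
C(y) = -2 + 2*y (C(y) = 2*(-1 + y) = -2 + 2*y)
C(-42) - (-976 - 1816)*(-2339 + 187) = (-2 + 2*(-42)) - (-976 - 1816)*(-2339 + 187) = (-2 - 84) - (-2792)*(-2152) = -86 - 1*6008384 = -86 - 6008384 = -6008470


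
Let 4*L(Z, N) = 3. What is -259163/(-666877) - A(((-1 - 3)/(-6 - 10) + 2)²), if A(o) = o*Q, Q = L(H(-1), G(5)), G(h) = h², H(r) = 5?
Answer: -145464679/42680128 ≈ -3.4083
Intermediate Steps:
L(Z, N) = ¾ (L(Z, N) = (¼)*3 = ¾)
Q = ¾ ≈ 0.75000
A(o) = 3*o/4 (A(o) = o*(¾) = 3*o/4)
-259163/(-666877) - A(((-1 - 3)/(-6 - 10) + 2)²) = -259163/(-666877) - 3*((-1 - 3)/(-6 - 10) + 2)²/4 = -259163*(-1/666877) - 3*(-4/(-16) + 2)²/4 = 259163/666877 - 3*(-4*(-1/16) + 2)²/4 = 259163/666877 - 3*(¼ + 2)²/4 = 259163/666877 - 3*(9/4)²/4 = 259163/666877 - 3*81/(4*16) = 259163/666877 - 1*243/64 = 259163/666877 - 243/64 = -145464679/42680128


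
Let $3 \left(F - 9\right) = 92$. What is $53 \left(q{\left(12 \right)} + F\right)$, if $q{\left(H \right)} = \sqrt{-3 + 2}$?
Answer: $\frac{6307}{3} + 53 i \approx 2102.3 + 53.0 i$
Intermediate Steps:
$F = \frac{119}{3}$ ($F = 9 + \frac{1}{3} \cdot 92 = 9 + \frac{92}{3} = \frac{119}{3} \approx 39.667$)
$q{\left(H \right)} = i$ ($q{\left(H \right)} = \sqrt{-1} = i$)
$53 \left(q{\left(12 \right)} + F\right) = 53 \left(i + \frac{119}{3}\right) = 53 \left(\frac{119}{3} + i\right) = \frac{6307}{3} + 53 i$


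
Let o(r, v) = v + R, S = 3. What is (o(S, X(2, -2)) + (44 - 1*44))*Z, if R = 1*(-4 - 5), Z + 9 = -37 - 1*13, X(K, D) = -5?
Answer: 826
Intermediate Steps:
Z = -59 (Z = -9 + (-37 - 1*13) = -9 + (-37 - 13) = -9 - 50 = -59)
R = -9 (R = 1*(-9) = -9)
o(r, v) = -9 + v (o(r, v) = v - 9 = -9 + v)
(o(S, X(2, -2)) + (44 - 1*44))*Z = ((-9 - 5) + (44 - 1*44))*(-59) = (-14 + (44 - 44))*(-59) = (-14 + 0)*(-59) = -14*(-59) = 826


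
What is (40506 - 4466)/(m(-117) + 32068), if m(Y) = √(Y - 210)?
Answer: 1155730720/1028356951 - 36040*I*√327/1028356951 ≈ 1.1239 - 0.00063375*I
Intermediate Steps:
m(Y) = √(-210 + Y)
(40506 - 4466)/(m(-117) + 32068) = (40506 - 4466)/(√(-210 - 117) + 32068) = 36040/(√(-327) + 32068) = 36040/(I*√327 + 32068) = 36040/(32068 + I*√327)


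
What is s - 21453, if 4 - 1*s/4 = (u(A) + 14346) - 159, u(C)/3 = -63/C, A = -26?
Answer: -1016783/13 ≈ -78214.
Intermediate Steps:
u(C) = -189/C (u(C) = 3*(-63/C) = -189/C)
s = -737894/13 (s = 16 - 4*((-189/(-26) + 14346) - 159) = 16 - 4*((-189*(-1/26) + 14346) - 159) = 16 - 4*((189/26 + 14346) - 159) = 16 - 4*(373185/26 - 159) = 16 - 4*369051/26 = 16 - 738102/13 = -737894/13 ≈ -56761.)
s - 21453 = -737894/13 - 21453 = -1016783/13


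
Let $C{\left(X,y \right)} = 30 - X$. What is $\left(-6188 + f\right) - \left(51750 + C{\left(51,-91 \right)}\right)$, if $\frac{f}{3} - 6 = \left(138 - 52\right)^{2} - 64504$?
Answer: $-229223$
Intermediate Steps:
$f = -171306$ ($f = 18 + 3 \left(\left(138 - 52\right)^{2} - 64504\right) = 18 + 3 \left(86^{2} - 64504\right) = 18 + 3 \left(7396 - 64504\right) = 18 + 3 \left(-57108\right) = 18 - 171324 = -171306$)
$\left(-6188 + f\right) - \left(51750 + C{\left(51,-91 \right)}\right) = \left(-6188 - 171306\right) - \left(51780 - 51\right) = -177494 - 51729 = -229223$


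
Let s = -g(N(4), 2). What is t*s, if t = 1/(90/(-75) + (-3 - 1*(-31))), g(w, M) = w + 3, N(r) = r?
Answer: -35/134 ≈ -0.26119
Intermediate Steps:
g(w, M) = 3 + w
s = -7 (s = -(3 + 4) = -1*7 = -7)
t = 5/134 (t = 1/(90*(-1/75) + (-3 + 31)) = 1/(-6/5 + 28) = 1/(134/5) = 5/134 ≈ 0.037313)
t*s = (5/134)*(-7) = -35/134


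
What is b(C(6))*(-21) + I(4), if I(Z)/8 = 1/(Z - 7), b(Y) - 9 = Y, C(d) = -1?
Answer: -512/3 ≈ -170.67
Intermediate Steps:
b(Y) = 9 + Y
I(Z) = 8/(-7 + Z) (I(Z) = 8/(Z - 7) = 8/(-7 + Z))
b(C(6))*(-21) + I(4) = (9 - 1)*(-21) + 8/(-7 + 4) = 8*(-21) + 8/(-3) = -168 + 8*(-⅓) = -168 - 8/3 = -512/3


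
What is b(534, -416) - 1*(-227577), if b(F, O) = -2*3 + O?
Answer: 227155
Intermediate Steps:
b(F, O) = -6 + O
b(534, -416) - 1*(-227577) = (-6 - 416) - 1*(-227577) = -422 + 227577 = 227155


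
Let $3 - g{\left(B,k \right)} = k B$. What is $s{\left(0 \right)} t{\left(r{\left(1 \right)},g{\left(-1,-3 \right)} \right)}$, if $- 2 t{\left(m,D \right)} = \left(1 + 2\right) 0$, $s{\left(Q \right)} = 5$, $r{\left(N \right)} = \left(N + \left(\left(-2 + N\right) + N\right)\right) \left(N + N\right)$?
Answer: $0$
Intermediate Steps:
$g{\left(B,k \right)} = 3 - B k$ ($g{\left(B,k \right)} = 3 - k B = 3 - B k$)
$r{\left(N \right)} = 2 N \left(-2 + 3 N\right)$ ($r{\left(N \right)} = \left(N + \left(-2 + 2 N\right)\right) 2 N = \left(-2 + 3 N\right) 2 N = 2 N \left(-2 + 3 N\right)$)
$t{\left(m,D \right)} = 0$ ($t{\left(m,D \right)} = - \frac{\left(1 + 2\right) 0}{2} = - \frac{3 \cdot 0}{2} = \left(- \frac{1}{2}\right) 0 = 0$)
$s{\left(0 \right)} t{\left(r{\left(1 \right)},g{\left(-1,-3 \right)} \right)} = 5 \cdot 0 = 0$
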